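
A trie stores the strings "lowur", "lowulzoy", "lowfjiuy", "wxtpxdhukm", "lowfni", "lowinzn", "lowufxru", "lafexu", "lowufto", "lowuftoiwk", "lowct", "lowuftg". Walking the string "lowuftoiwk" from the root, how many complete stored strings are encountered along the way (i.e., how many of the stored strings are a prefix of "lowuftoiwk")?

2

Traverse "lowuftoiwk" character by character; count nodes along the way that are marked as word ends.
Prefixes of the query that are stored words: "lowufto", "lowuftoiwk"
Count: 2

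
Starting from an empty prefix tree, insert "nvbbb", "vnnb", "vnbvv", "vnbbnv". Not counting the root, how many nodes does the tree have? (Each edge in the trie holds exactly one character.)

Count nodes per top-level branch (shared prefixes stored once):
  'n'-branch (nvbbb): 5 nodes
  'v'-branch (vnbbnv, vnbvv, vnnb): 10 nodes
Sum: 15

15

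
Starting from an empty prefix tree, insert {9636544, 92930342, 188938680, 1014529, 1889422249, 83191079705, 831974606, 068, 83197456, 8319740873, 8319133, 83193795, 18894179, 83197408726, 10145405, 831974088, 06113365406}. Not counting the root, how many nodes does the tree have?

84

Trace insertions, counting only characters that open a new branch:
  "9636544" → 7 new (9, 6, 3, 6, 5, 4, 4)
  "92930342" → prefix "9" already present; 7 new (2, 9, 3, 0, 3, 4, 2)
  "188938680" → 9 new (1, 8, 8, 9, 3, 8, 6, 8, 0)
  "1014529" → prefix "1" already present; 6 new (0, 1, 4, 5, 2, 9)
  "1889422249" → prefix "1889" already present; 6 new (4, 2, 2, 2, 4, 9)
  "83191079705" → 11 new (8, 3, 1, 9, 1, 0, 7, 9, 7, 0, 5)
  "831974606" → prefix "8319" already present; 5 new (7, 4, 6, 0, 6)
  "068" → 3 new (0, 6, 8)
  "83197456" → prefix "831974" already present; 2 new (5, 6)
  "8319740873" → prefix "831974" already present; 4 new (0, 8, 7, 3)
  "8319133" → prefix "83191" already present; 2 new (3, 3)
  "83193795" → prefix "8319" already present; 4 new (3, 7, 9, 5)
  "18894179" → prefix "18894" already present; 3 new (1, 7, 9)
  "83197408726" → prefix "831974087" already present; 2 new (2, 6)
  "10145405" → prefix "10145" already present; 3 new (4, 0, 5)
  "831974088" → prefix "83197408" already present; 1 new (8)
  "06113365406" → prefix "06" already present; 9 new (1, 1, 3, 3, 6, 5, 4, 0, 6)
Total nodes = 7 + 7 + 9 + 6 + 6 + 11 + 5 + 3 + 2 + 4 + 2 + 4 + 3 + 2 + 3 + 1 + 9 = 84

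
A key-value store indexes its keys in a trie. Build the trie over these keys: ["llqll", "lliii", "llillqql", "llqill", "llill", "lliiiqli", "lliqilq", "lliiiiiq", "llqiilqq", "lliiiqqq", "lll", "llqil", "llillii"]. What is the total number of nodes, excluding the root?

35

For each word, the new-node count is its length minus the longest prefix already in the trie:
  "llqll" → 5 new (l, l, q, l, l)
  "lliii" → prefix "ll" already present; 3 new (i, i, i)
  "llillqql" → prefix "lli" already present; 5 new (l, l, q, q, l)
  "llqill" → prefix "llq" already present; 3 new (i, l, l)
  "llill" → prefix "llill" already present; 0 new (none)
  "lliiiqli" → prefix "lliii" already present; 3 new (q, l, i)
  "lliqilq" → prefix "lli" already present; 4 new (q, i, l, q)
  "lliiiiiq" → prefix "lliii" already present; 3 new (i, i, q)
  "llqiilqq" → prefix "llqi" already present; 4 new (i, l, q, q)
  "lliiiqqq" → prefix "lliiiq" already present; 2 new (q, q)
  "lll" → prefix "ll" already present; 1 new (l)
  "llqil" → prefix "llqil" already present; 0 new (none)
  "llillii" → prefix "llill" already present; 2 new (i, i)
Total nodes = 5 + 3 + 5 + 3 + 0 + 3 + 4 + 3 + 4 + 2 + 1 + 0 + 2 = 35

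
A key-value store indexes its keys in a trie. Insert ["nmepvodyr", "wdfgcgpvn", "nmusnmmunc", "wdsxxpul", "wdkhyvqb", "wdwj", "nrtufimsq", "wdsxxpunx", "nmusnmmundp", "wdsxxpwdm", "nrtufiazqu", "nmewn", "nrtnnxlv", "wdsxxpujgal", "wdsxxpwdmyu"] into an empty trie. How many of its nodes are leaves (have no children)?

Leaves are exactly the stored words that no other stored word extends.
Those words: "nmepvodyr", "nmewn", "nmusnmmunc", "nmusnmmundp", "nrtnnxlv", "nrtufiazqu", "nrtufimsq", "wdfgcgpvn", "wdkhyvqb", "wdsxxpujgal", "wdsxxpul", "wdsxxpunx", "wdsxxpwdmyu", "wdwj"
Leaf count: 14

14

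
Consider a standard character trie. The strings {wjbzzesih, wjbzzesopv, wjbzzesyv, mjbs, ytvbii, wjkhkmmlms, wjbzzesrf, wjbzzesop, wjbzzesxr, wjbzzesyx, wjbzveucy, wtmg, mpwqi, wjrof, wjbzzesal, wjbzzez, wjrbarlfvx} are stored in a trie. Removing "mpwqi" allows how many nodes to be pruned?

4

A node on "mpwqi"'s path can go only if nothing else ends at it or branches off below it.
The suffix "pwqi" (4 nodes) is used only by "mpwqi"; the node for "m" still has the child "j", so pruning stops there.
Nodes removed: 4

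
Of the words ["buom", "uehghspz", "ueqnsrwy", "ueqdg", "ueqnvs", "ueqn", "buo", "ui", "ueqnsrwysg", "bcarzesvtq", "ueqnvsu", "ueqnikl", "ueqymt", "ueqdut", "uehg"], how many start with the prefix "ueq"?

9

Walk to "ueq"; the words in its subtree are exactly those with that prefix.
Matches: "ueqdg", "ueqdut", "ueqn", "ueqnikl", "ueqnsrwy", "ueqnsrwysg", "ueqnvs", "ueqnvsu", "ueqymt"
Count: 9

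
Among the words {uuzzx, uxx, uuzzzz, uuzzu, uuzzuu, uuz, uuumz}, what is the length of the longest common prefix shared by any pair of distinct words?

The deepest shared node is where two words last agree before diverging.
"uuzzu" and "uuzzuu" agree on "uuzzu" (5 characters) before diverging; nothing deeper is shared.
Longest shared-prefix length: 5

5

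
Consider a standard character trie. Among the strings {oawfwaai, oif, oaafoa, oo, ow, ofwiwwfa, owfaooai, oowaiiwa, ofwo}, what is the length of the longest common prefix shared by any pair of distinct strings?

3

The deepest shared node is where two words last agree before diverging.
"ofwiwwfa" and "ofwo" agree on "ofw" (3 characters) before diverging; nothing deeper is shared.
Longest shared-prefix length: 3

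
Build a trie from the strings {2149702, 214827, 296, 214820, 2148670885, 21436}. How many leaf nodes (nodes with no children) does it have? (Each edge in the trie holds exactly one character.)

A leaf is a node with no children — equivalently, the end of a word that is not a proper prefix of any other stored word.
Those words: "21436", "214820", "214827", "2148670885", "2149702", "296"
Leaf count: 6

6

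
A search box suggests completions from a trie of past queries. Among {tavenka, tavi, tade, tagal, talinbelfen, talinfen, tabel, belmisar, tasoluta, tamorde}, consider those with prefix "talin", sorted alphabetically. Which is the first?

Words with prefix "talin", in lexicographic order: "talinbelfen", "talinfen"
The 1st is talinbelfen.

talinbelfen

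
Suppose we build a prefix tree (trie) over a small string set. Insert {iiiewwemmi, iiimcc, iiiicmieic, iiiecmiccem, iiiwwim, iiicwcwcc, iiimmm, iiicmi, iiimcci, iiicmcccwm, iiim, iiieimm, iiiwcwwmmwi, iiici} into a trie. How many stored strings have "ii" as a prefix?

Filter for entries beginning with "ii":
Words under "ii": iiici, iiicmcccwm, iiicmi, iiicwcwcc, iiiecmiccem, iiieimm, iiiewwemmi, iiiicmieic, iiim, iiimcc, iiimcci, iiimmm, iiiwcwwmmwi, iiiwwim
Count: 14

14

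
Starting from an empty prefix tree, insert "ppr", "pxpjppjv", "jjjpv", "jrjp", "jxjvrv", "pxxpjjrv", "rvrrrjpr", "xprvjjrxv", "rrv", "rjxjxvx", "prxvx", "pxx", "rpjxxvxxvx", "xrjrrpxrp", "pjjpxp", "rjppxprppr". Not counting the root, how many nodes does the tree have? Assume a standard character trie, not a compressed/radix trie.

88

For each word, the new-node count is its length minus the longest prefix already in the trie:
  "ppr" → 3 new (p, p, r)
  "pxpjppjv" → prefix "p" already present; 7 new (x, p, j, p, p, j, v)
  "jjjpv" → 5 new (j, j, j, p, v)
  "jrjp" → prefix "j" already present; 3 new (r, j, p)
  "jxjvrv" → prefix "j" already present; 5 new (x, j, v, r, v)
  "pxxpjjrv" → prefix "px" already present; 6 new (x, p, j, j, r, v)
  "rvrrrjpr" → 8 new (r, v, r, r, r, j, p, r)
  "xprvjjrxv" → 9 new (x, p, r, v, j, j, r, x, v)
  "rrv" → prefix "r" already present; 2 new (r, v)
  "rjxjxvx" → prefix "r" already present; 6 new (j, x, j, x, v, x)
  "prxvx" → prefix "p" already present; 4 new (r, x, v, x)
  "pxx" → prefix "pxx" already present; 0 new (none)
  "rpjxxvxxvx" → prefix "r" already present; 9 new (p, j, x, x, v, x, x, v, x)
  "xrjrrpxrp" → prefix "x" already present; 8 new (r, j, r, r, p, x, r, p)
  "pjjpxp" → prefix "p" already present; 5 new (j, j, p, x, p)
  "rjppxprppr" → prefix "rj" already present; 8 new (p, p, x, p, r, p, p, r)
Total nodes = 3 + 7 + 5 + 3 + 5 + 6 + 8 + 9 + 2 + 6 + 4 + 0 + 9 + 8 + 5 + 8 = 88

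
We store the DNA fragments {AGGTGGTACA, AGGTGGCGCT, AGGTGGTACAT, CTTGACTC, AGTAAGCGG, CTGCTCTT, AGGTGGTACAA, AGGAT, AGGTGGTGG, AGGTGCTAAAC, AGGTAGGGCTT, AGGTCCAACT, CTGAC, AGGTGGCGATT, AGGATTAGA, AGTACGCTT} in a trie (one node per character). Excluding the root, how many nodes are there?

74

For each word, the new-node count is its length minus the longest prefix already in the trie:
  "AGGTGGTACA" → 10 new (A, G, G, T, G, G, T, A, C, A)
  "AGGTGGCGCT" → prefix "AGGTGG" already present; 4 new (C, G, C, T)
  "AGGTGGTACAT" → prefix "AGGTGGTACA" already present; 1 new (T)
  "CTTGACTC" → 8 new (C, T, T, G, A, C, T, C)
  "AGTAAGCGG" → prefix "AG" already present; 7 new (T, A, A, G, C, G, G)
  "CTGCTCTT" → prefix "CT" already present; 6 new (G, C, T, C, T, T)
  "AGGTGGTACAA" → prefix "AGGTGGTACA" already present; 1 new (A)
  "AGGAT" → prefix "AGG" already present; 2 new (A, T)
  "AGGTGGTGG" → prefix "AGGTGGT" already present; 2 new (G, G)
  "AGGTGCTAAAC" → prefix "AGGTG" already present; 6 new (C, T, A, A, A, C)
  "AGGTAGGGCTT" → prefix "AGGT" already present; 7 new (A, G, G, G, C, T, T)
  "AGGTCCAACT" → prefix "AGGT" already present; 6 new (C, C, A, A, C, T)
  "CTGAC" → prefix "CTG" already present; 2 new (A, C)
  "AGGTGGCGATT" → prefix "AGGTGGCG" already present; 3 new (A, T, T)
  "AGGATTAGA" → prefix "AGGAT" already present; 4 new (T, A, G, A)
  "AGTACGCTT" → prefix "AGTA" already present; 5 new (C, G, C, T, T)
Total nodes = 10 + 4 + 1 + 8 + 7 + 6 + 1 + 2 + 2 + 6 + 7 + 6 + 2 + 3 + 4 + 5 = 74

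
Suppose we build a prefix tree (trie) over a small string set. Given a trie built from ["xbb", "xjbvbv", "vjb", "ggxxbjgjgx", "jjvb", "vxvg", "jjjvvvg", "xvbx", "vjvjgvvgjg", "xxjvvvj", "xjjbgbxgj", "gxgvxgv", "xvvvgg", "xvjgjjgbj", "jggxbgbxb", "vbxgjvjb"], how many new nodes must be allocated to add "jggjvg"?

Walking "jggjvg" from the root, the first 3 characters ("jgg") follow existing edges; "j" is the first miss.
New nodes needed: |"jggjvg"| − 3 = 6 − 3 = 3.

3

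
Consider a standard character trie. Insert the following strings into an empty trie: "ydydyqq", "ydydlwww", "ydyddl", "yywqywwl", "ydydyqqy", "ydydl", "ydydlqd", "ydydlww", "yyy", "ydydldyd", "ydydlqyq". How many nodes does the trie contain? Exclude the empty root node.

Trie structure (* marks end of a word):
(root)
└─ y
   ├─ d
   │  └─ y
   │     └─ d
   │        ├─ d
   │        │  └─ l *
   │        ├─ l *
   │        │  ├─ d
   │        │  │  └─ y
   │        │  │     └─ d *
   │        │  ├─ q
   │        │  │  ├─ d *
   │        │  │  └─ y
   │        │  │     └─ q *
   │        │  └─ w
   │        │     └─ w *
   │        │        └─ w *
   │        └─ y
   │           └─ q
   │              └─ q *
   │                 └─ y *
   └─ y
      ├─ w
      │  └─ q
      │     └─ y
      │        └─ w
      │           └─ w
      │              └─ l *
      └─ y *
Counting every labelled node above: 29.

29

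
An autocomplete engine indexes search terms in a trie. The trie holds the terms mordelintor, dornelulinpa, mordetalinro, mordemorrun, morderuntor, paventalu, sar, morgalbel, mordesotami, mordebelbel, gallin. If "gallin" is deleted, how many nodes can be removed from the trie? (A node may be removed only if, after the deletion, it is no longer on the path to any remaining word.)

Walk "gallin" from the leaf back toward the root, removing each node that no remaining word uses.
No other word shares any prefix with "gallin", so all 6 of its nodes go.
Nodes removed: 6

6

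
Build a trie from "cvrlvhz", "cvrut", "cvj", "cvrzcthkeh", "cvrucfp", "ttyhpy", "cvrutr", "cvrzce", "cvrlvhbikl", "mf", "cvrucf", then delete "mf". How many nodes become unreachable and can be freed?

2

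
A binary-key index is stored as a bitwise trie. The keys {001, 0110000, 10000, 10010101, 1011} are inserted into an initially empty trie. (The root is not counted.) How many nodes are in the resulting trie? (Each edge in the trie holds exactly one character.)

21

For each word, the new-node count is its length minus the longest prefix already in the trie:
  "001" → 3 new (0, 0, 1)
  "0110000" → prefix "0" already present; 6 new (1, 1, 0, 0, 0, 0)
  "10000" → 5 new (1, 0, 0, 0, 0)
  "10010101" → prefix "100" already present; 5 new (1, 0, 1, 0, 1)
  "1011" → prefix "10" already present; 2 new (1, 1)
Total nodes = 3 + 6 + 5 + 5 + 2 = 21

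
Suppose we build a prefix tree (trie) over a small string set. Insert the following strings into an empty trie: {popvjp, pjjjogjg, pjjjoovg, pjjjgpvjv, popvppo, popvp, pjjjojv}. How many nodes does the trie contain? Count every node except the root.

Insert word by word; a character creates a node only if that edge doesn't already exist:
  "popvjp" → 6 new (p, o, p, v, j, p)
  "pjjjogjg" → prefix "p" already present; 7 new (j, j, j, o, g, j, g)
  "pjjjoovg" → prefix "pjjjo" already present; 3 new (o, v, g)
  "pjjjgpvjv" → prefix "pjjj" already present; 5 new (g, p, v, j, v)
  "popvppo" → prefix "popv" already present; 3 new (p, p, o)
  "popvp" → prefix "popvp" already present; 0 new (none)
  "pjjjojv" → prefix "pjjjo" already present; 2 new (j, v)
Total nodes = 6 + 7 + 3 + 5 + 3 + 0 + 2 = 26

26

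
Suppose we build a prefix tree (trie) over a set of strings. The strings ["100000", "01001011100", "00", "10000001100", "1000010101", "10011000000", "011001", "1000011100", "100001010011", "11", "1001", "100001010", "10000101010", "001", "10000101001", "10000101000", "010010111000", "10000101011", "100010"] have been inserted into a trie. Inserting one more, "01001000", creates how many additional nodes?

2

The longest prefix of "01001000" already in the trie is "010010" (length 6).
Each of the 2 remaining characters creates one node.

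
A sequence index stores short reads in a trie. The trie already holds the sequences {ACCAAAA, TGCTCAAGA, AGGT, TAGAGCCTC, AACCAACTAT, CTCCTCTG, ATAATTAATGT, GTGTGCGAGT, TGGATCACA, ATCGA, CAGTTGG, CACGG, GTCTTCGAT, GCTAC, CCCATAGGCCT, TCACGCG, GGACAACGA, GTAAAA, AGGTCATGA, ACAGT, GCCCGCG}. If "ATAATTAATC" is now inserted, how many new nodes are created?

1

Walking "ATAATTAATC" from the root, the first 9 characters ("ATAATTAAT") follow existing edges; "C" is the first miss.
New nodes needed: |"ATAATTAATC"| − 9 = 10 − 9 = 1.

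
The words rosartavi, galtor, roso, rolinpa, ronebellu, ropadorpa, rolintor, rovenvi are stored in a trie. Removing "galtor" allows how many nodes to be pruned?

6

After clearing the end-marker at "galtor", prune upward until reaching a node still needed by another word.
No other word shares any prefix with "galtor", so all 6 of its nodes go.
Nodes removed: 6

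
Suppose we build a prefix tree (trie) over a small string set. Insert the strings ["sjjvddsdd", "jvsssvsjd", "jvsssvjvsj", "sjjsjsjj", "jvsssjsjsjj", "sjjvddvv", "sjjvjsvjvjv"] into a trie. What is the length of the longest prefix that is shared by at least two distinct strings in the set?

The deepest shared node is where two words last agree before diverging.
"jvsssvjvsj" and "jvsssvsjd" agree on "jvsssv" (6 characters) before diverging; nothing deeper is shared.
Longest shared-prefix length: 6

6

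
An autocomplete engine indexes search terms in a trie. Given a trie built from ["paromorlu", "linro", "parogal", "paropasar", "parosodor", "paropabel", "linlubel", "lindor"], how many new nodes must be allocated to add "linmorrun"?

6

"lin" is already a path in the trie; the remaining "morrun" must be added.
Each of the 6 remaining characters creates one node.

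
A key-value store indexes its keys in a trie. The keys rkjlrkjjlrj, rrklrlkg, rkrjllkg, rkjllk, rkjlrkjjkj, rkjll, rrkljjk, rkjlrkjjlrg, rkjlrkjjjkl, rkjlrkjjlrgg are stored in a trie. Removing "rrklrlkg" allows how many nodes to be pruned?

A node on "rrklrlkg"'s path can go only if nothing else ends at it or branches off below it.
The suffix "rlkg" (4 nodes) is used only by "rrklrlkg"; the node for "rrkl" still has the child "j", so pruning stops there.
Nodes removed: 4

4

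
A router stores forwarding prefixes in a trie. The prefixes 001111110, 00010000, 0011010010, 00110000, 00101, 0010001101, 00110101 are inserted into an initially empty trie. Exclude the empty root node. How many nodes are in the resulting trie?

33

Trace insertions, counting only characters that open a new branch:
  "001111110" → 9 new (0, 0, 1, 1, 1, 1, 1, 1, 0)
  "00010000" → prefix "00" already present; 6 new (0, 1, 0, 0, 0, 0)
  "0011010010" → prefix "0011" already present; 6 new (0, 1, 0, 0, 1, 0)
  "00110000" → prefix "00110" already present; 3 new (0, 0, 0)
  "00101" → prefix "001" already present; 2 new (0, 1)
  "0010001101" → prefix "0010" already present; 6 new (0, 0, 1, 1, 0, 1)
  "00110101" → prefix "0011010" already present; 1 new (1)
Total nodes = 9 + 6 + 6 + 3 + 2 + 6 + 1 = 33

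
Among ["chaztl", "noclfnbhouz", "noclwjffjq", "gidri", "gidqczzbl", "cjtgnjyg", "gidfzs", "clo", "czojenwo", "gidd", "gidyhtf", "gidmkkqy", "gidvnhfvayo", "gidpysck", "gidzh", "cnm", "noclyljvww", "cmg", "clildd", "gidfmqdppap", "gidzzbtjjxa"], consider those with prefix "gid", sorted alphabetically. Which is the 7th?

DFS of the "gid" subtree visits, in order: "gidd", "gidfmqdppap", "gidfzs", "gidmkkqy", "gidpysck", "gidqczzbl", "gidri", "gidvnhfvayo", "gidyhtf", "gidzh", "gidzzbtjjxa"
The 7th is gidri.

gidri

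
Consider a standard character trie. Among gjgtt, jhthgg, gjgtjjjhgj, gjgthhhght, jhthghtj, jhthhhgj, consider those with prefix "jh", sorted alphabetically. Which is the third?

Words with prefix "jh", in lexicographic order: "jhthgg", "jhthghtj", "jhthhhgj"
The 3rd is jhthhhgj.

jhthhhgj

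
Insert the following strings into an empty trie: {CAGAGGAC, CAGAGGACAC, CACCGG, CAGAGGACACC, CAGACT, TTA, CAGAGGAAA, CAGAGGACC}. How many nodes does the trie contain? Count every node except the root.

Trie structure (* marks end of a word):
(root)
├─ C
│  └─ A
│     ├─ C
│     │  └─ C
│     │     └─ G
│     │        └─ G *
│     └─ G
│        └─ A
│           ├─ C
│           │  └─ T *
│           └─ G
│              └─ G
│                 └─ A
│                    ├─ A
│                    │  └─ A *
│                    └─ C *
│                       ├─ A
│                       │  └─ C *
│                       │     └─ C *
│                       └─ C *
└─ T
   └─ T
      └─ A *
Counting every labelled node above: 23.

23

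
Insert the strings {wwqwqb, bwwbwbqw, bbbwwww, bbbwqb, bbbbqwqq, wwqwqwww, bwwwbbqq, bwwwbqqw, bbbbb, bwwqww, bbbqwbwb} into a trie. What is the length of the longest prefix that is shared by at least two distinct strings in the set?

Look for the deepest trie node that still has at least two words in its subtree.
"bwwwbbqq" and "bwwwbqqw" agree on "bwwwb" (5 characters) before diverging; nothing deeper is shared.
Longest shared-prefix length: 5

5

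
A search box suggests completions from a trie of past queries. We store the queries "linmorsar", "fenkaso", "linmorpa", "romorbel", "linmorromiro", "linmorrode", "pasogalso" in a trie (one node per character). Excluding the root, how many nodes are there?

43

Insert word by word; a character creates a node only if that edge doesn't already exist:
  "linmorsar" → 9 new (l, i, n, m, o, r, s, a, r)
  "fenkaso" → 7 new (f, e, n, k, a, s, o)
  "linmorpa" → prefix "linmor" already present; 2 new (p, a)
  "romorbel" → 8 new (r, o, m, o, r, b, e, l)
  "linmorromiro" → prefix "linmor" already present; 6 new (r, o, m, i, r, o)
  "linmorrode" → prefix "linmorro" already present; 2 new (d, e)
  "pasogalso" → 9 new (p, a, s, o, g, a, l, s, o)
Total nodes = 9 + 7 + 2 + 8 + 6 + 2 + 9 = 43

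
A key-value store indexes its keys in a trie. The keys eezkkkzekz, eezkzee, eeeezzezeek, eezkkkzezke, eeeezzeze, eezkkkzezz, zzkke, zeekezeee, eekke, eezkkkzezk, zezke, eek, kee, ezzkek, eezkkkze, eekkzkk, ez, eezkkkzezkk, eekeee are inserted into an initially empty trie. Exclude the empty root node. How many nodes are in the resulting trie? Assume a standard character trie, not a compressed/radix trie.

60

Insert word by word; a character creates a node only if that edge doesn't already exist:
  "eezkkkzekz" → 10 new (e, e, z, k, k, k, z, e, k, z)
  "eezkzee" → prefix "eezk" already present; 3 new (z, e, e)
  "eeeezzezeek" → prefix "ee" already present; 9 new (e, e, z, z, e, z, e, e, k)
  "eezkkkzezke" → prefix "eezkkkze" already present; 3 new (z, k, e)
  "eeeezzeze" → prefix "eeeezzeze" already present; 0 new (none)
  "eezkkkzezz" → prefix "eezkkkzez" already present; 1 new (z)
  "zzkke" → 5 new (z, z, k, k, e)
  "zeekezeee" → prefix "z" already present; 8 new (e, e, k, e, z, e, e, e)
  "eekke" → prefix "ee" already present; 3 new (k, k, e)
  "eezkkkzezk" → prefix "eezkkkzezk" already present; 0 new (none)
  "zezke" → prefix "ze" already present; 3 new (z, k, e)
  "eek" → prefix "eek" already present; 0 new (none)
  "kee" → 3 new (k, e, e)
  "ezzkek" → prefix "e" already present; 5 new (z, z, k, e, k)
  "eezkkkze" → prefix "eezkkkze" already present; 0 new (none)
  "eekkzkk" → prefix "eekk" already present; 3 new (z, k, k)
  "ez" → prefix "ez" already present; 0 new (none)
  "eezkkkzezkk" → prefix "eezkkkzezk" already present; 1 new (k)
  "eekeee" → prefix "eek" already present; 3 new (e, e, e)
Total nodes = 10 + 3 + 9 + 3 + 0 + 1 + 5 + 8 + 3 + 0 + 3 + 0 + 3 + 5 + 0 + 3 + 0 + 1 + 3 = 60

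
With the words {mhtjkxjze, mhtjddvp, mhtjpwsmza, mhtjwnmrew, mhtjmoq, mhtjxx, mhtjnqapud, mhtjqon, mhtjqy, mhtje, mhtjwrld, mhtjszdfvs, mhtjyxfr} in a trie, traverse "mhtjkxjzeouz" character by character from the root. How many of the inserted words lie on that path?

Walk "mhtjkxjzeouz" from the root; an end-of-word marker is hit whenever a stored word is a prefix of "mhtjkxjzeouz".
Prefixes of the query that are stored words: "mhtjkxjze"
Count: 1

1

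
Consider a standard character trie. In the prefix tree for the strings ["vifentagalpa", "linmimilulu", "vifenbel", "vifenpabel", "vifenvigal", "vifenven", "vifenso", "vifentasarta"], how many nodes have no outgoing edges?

8

A leaf is a node with no children — equivalently, the end of a word that is not a proper prefix of any other stored word.
Those words: "linmimilulu", "vifenbel", "vifenpabel", "vifenso", "vifentagalpa", "vifentasarta", "vifenven", "vifenvigal"
Leaf count: 8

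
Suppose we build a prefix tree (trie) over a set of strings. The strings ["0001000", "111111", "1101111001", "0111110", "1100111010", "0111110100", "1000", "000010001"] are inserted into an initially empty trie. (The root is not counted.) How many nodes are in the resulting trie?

46

For each word, the new-node count is its length minus the longest prefix already in the trie:
  "0001000" → 7 new (0, 0, 0, 1, 0, 0, 0)
  "111111" → 6 new (1, 1, 1, 1, 1, 1)
  "1101111001" → prefix "11" already present; 8 new (0, 1, 1, 1, 1, 0, 0, 1)
  "0111110" → prefix "0" already present; 6 new (1, 1, 1, 1, 1, 0)
  "1100111010" → prefix "110" already present; 7 new (0, 1, 1, 1, 0, 1, 0)
  "0111110100" → prefix "0111110" already present; 3 new (1, 0, 0)
  "1000" → prefix "1" already present; 3 new (0, 0, 0)
  "000010001" → prefix "000" already present; 6 new (0, 1, 0, 0, 0, 1)
Total nodes = 7 + 6 + 8 + 6 + 7 + 3 + 3 + 6 = 46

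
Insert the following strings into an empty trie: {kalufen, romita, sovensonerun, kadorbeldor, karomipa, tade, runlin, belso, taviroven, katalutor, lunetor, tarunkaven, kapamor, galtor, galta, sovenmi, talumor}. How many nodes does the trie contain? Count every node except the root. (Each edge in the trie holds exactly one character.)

102

For each word, the new-node count is its length minus the longest prefix already in the trie:
  "kalufen" → 7 new (k, a, l, u, f, e, n)
  "romita" → 6 new (r, o, m, i, t, a)
  "sovensonerun" → 12 new (s, o, v, e, n, s, o, n, e, r, u, n)
  "kadorbeldor" → prefix "ka" already present; 9 new (d, o, r, b, e, l, d, o, r)
  "karomipa" → prefix "ka" already present; 6 new (r, o, m, i, p, a)
  "tade" → 4 new (t, a, d, e)
  "runlin" → prefix "r" already present; 5 new (u, n, l, i, n)
  "belso" → 5 new (b, e, l, s, o)
  "taviroven" → prefix "ta" already present; 7 new (v, i, r, o, v, e, n)
  "katalutor" → prefix "ka" already present; 7 new (t, a, l, u, t, o, r)
  "lunetor" → 7 new (l, u, n, e, t, o, r)
  "tarunkaven" → prefix "ta" already present; 8 new (r, u, n, k, a, v, e, n)
  "kapamor" → prefix "ka" already present; 5 new (p, a, m, o, r)
  "galtor" → 6 new (g, a, l, t, o, r)
  "galta" → prefix "galt" already present; 1 new (a)
  "sovenmi" → prefix "soven" already present; 2 new (m, i)
  "talumor" → prefix "ta" already present; 5 new (l, u, m, o, r)
Total nodes = 7 + 6 + 12 + 9 + 6 + 4 + 5 + 5 + 7 + 7 + 7 + 8 + 5 + 6 + 1 + 2 + 5 = 102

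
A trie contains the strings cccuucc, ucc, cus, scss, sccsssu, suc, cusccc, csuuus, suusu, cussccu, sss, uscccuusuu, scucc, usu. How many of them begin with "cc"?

Traverse to the node for "cc", then collect every word in that subtree.
Matches: "cccuucc"
Count: 1

1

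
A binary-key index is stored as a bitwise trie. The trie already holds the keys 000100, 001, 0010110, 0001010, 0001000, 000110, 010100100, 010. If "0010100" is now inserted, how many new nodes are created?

"00101" is already a path in the trie; the remaining "00" must be added.
Each of the 2 remaining characters creates one node.

2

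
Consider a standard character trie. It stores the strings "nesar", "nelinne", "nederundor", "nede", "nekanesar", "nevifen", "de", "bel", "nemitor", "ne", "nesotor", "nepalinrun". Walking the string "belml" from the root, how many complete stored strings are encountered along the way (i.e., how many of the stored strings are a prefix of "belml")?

1

Walk "belml" from the root; an end-of-word marker is hit whenever a stored word is a prefix of "belml".
Prefixes of the query that are stored words: "bel"
Count: 1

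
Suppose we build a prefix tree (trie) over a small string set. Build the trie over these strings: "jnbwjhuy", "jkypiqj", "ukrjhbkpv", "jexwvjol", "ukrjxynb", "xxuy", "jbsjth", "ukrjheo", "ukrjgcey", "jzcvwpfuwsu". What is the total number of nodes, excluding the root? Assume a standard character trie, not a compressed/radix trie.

59

Insert word by word; a character creates a node only if that edge doesn't already exist:
  "jnbwjhuy" → 8 new (j, n, b, w, j, h, u, y)
  "jkypiqj" → prefix "j" already present; 6 new (k, y, p, i, q, j)
  "ukrjhbkpv" → 9 new (u, k, r, j, h, b, k, p, v)
  "jexwvjol" → prefix "j" already present; 7 new (e, x, w, v, j, o, l)
  "ukrjxynb" → prefix "ukrj" already present; 4 new (x, y, n, b)
  "xxuy" → 4 new (x, x, u, y)
  "jbsjth" → prefix "j" already present; 5 new (b, s, j, t, h)
  "ukrjheo" → prefix "ukrjh" already present; 2 new (e, o)
  "ukrjgcey" → prefix "ukrj" already present; 4 new (g, c, e, y)
  "jzcvwpfuwsu" → prefix "j" already present; 10 new (z, c, v, w, p, f, u, w, s, u)
Total nodes = 8 + 6 + 9 + 7 + 4 + 4 + 5 + 2 + 4 + 10 = 59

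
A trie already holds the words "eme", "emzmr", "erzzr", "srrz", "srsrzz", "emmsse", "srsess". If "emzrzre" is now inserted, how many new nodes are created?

Walking "emzrzre" from the root, the first 3 characters ("emz") follow existing edges; "r" is the first miss.
New nodes needed: |"emzrzre"| − 3 = 7 − 3 = 4.

4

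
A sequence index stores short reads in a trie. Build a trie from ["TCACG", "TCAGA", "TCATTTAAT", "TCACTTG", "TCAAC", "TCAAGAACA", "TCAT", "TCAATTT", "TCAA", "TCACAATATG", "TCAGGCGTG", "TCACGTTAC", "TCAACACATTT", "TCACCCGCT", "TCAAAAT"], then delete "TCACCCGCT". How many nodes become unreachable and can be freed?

5

Walk "TCACCCGCT" from the leaf back toward the root, removing each node that no remaining word uses.
The suffix "CCGCT" (5 nodes) is used only by "TCACCCGCT"; the node for "TCAC" still has the child "G", so pruning stops there.
Nodes removed: 5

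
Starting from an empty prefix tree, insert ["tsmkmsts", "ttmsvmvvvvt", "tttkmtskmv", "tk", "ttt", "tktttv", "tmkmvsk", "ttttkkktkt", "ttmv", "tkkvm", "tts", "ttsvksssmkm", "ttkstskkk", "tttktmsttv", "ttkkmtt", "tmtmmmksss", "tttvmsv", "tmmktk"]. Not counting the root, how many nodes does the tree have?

Trace insertions, counting only characters that open a new branch:
  "tsmkmsts" → 8 new (t, s, m, k, m, s, t, s)
  "ttmsvmvvvvt" → prefix "t" already present; 10 new (t, m, s, v, m, v, v, v, v, t)
  "tttkmtskmv" → prefix "tt" already present; 8 new (t, k, m, t, s, k, m, v)
  "tk" → prefix "t" already present; 1 new (k)
  "ttt" → prefix "ttt" already present; 0 new (none)
  "tktttv" → prefix "tk" already present; 4 new (t, t, t, v)
  "tmkmvsk" → prefix "t" already present; 6 new (m, k, m, v, s, k)
  "ttttkkktkt" → prefix "ttt" already present; 7 new (t, k, k, k, t, k, t)
  "ttmv" → prefix "ttm" already present; 1 new (v)
  "tkkvm" → prefix "tk" already present; 3 new (k, v, m)
  "tts" → prefix "tt" already present; 1 new (s)
  "ttsvksssmkm" → prefix "tts" already present; 8 new (v, k, s, s, s, m, k, m)
  "ttkstskkk" → prefix "tt" already present; 7 new (k, s, t, s, k, k, k)
  "tttktmsttv" → prefix "tttk" already present; 6 new (t, m, s, t, t, v)
  "ttkkmtt" → prefix "ttk" already present; 4 new (k, m, t, t)
  "tmtmmmksss" → prefix "tm" already present; 8 new (t, m, m, m, k, s, s, s)
  "tttvmsv" → prefix "ttt" already present; 4 new (v, m, s, v)
  "tmmktk" → prefix "tm" already present; 4 new (m, k, t, k)
Total nodes = 8 + 10 + 8 + 1 + 0 + 4 + 6 + 7 + 1 + 3 + 1 + 8 + 7 + 6 + 4 + 8 + 4 + 4 = 90

90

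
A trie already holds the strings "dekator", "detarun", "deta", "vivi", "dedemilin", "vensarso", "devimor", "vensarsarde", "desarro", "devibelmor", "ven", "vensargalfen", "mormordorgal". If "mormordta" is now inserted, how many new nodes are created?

The longest prefix of "mormordta" already in the trie is "mormord" (length 7).
So 9 − 7 = 2 new nodes.

2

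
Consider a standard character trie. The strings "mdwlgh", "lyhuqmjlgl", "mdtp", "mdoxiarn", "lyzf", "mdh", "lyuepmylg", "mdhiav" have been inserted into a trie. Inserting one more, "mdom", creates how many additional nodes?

The longest prefix of "mdom" already in the trie is "mdo" (length 3).
Each of the 1 remaining characters creates one node.

1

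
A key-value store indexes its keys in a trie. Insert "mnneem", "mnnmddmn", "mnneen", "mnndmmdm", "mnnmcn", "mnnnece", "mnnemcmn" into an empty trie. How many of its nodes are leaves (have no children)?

A leaf is a node with no children — equivalently, the end of a word that is not a proper prefix of any other stored word.
Those words: "mnndmmdm", "mnneem", "mnneen", "mnnemcmn", "mnnmcn", "mnnmddmn", "mnnnece"
Leaf count: 7

7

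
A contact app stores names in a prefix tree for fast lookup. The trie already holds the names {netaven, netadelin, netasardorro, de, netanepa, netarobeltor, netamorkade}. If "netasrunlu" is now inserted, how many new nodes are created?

The longest prefix of "netasrunlu" already in the trie is "netas" (length 5).
New nodes needed: |"netasrunlu"| − 5 = 10 − 5 = 5.

5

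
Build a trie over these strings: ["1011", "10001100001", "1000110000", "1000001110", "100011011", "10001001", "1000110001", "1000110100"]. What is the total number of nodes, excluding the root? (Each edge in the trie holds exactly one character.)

For each word, the new-node count is its length minus the longest prefix already in the trie:
  "1011" → 4 new (1, 0, 1, 1)
  "10001100001" → prefix "10" already present; 9 new (0, 0, 1, 1, 0, 0, 0, 0, 1)
  "1000110000" → prefix "1000110000" already present; 0 new (none)
  "1000001110" → prefix "1000" already present; 6 new (0, 0, 1, 1, 1, 0)
  "100011011" → prefix "1000110" already present; 2 new (1, 1)
  "10001001" → prefix "10001" already present; 3 new (0, 0, 1)
  "1000110001" → prefix "100011000" already present; 1 new (1)
  "1000110100" → prefix "10001101" already present; 2 new (0, 0)
Total nodes = 4 + 9 + 0 + 6 + 2 + 3 + 1 + 2 = 27

27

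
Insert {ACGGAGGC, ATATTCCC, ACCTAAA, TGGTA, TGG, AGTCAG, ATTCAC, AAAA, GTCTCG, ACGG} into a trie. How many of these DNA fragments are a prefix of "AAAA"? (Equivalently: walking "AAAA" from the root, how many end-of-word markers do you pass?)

Check each prefix of "AAAA" against the stored set — each match is an end-marker on the path.
Prefixes of the query that are stored words: "AAAA"
Count: 1

1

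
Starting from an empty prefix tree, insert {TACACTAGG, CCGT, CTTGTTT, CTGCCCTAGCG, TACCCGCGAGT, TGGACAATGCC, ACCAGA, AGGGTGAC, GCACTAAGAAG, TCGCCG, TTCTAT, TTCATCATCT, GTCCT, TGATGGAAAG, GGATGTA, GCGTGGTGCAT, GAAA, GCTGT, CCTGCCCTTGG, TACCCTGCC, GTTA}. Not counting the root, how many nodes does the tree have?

135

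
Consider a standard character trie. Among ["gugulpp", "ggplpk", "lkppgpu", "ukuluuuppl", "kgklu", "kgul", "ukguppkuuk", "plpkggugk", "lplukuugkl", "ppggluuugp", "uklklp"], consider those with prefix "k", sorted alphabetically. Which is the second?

DFS of the "k" subtree visits, in order: "kgklu", "kgul"
The 2nd is kgul.

kgul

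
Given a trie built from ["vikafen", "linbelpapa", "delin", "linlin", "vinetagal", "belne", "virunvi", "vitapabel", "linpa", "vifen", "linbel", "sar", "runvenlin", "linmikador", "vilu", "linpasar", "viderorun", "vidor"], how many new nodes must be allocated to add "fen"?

"fen" shares no prefix with any stored word, so all 3 characters open new nodes.
3 − 0 = 3 new nodes.

3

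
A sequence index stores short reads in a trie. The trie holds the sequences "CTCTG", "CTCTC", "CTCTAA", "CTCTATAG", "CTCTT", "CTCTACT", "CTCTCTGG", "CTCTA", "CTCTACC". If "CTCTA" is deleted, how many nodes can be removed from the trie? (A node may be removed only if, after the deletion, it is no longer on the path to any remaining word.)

0

Walk "CTCTA" from the leaf back toward the root, removing each node that no remaining word uses.
Every node on "CTCTA" is still needed (e.g. by "CTCTAA"), so nothing is freed.
Nodes removed: 0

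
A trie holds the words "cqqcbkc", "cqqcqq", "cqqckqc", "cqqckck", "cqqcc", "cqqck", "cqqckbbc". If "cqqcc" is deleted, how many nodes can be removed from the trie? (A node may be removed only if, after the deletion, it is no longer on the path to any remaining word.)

After clearing the end-marker at "cqqcc", prune upward until reaching a node still needed by another word.
The suffix "c" (1 node) is used only by "cqqcc"; the node for "cqqc" still has the child "b", so pruning stops there.
Nodes removed: 1

1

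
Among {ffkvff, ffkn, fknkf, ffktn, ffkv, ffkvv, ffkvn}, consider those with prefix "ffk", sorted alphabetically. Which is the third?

Words with prefix "ffk", in lexicographic order: "ffkn", "ffktn", "ffkv", "ffkvff", "ffkvn", "ffkvv"
Position 3: ffkv

ffkv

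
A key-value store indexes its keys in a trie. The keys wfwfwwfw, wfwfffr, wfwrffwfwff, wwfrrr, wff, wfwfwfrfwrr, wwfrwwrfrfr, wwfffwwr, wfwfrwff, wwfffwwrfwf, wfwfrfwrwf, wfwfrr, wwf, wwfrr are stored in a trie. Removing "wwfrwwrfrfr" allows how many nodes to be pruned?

7

Walk "wwfrwwrfrfr" from the leaf back toward the root, removing each node that no remaining word uses.
The suffix "wwrfrfr" (7 nodes) is used only by "wwfrwwrfrfr"; the node for "wwfr" still has the child "r", so pruning stops there.
Nodes removed: 7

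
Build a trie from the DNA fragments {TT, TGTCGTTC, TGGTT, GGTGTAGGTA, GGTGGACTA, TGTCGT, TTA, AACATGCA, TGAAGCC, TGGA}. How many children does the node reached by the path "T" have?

Follow the path "T" to its node, then look at its outgoing edges.
Distinct next characters after "T": G, T.
That node has 2 child edges.

2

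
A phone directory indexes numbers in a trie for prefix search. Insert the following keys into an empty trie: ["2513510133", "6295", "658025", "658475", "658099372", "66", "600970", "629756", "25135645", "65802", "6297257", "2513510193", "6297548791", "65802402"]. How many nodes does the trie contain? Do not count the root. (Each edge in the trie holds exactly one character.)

52

Count nodes per top-level branch (shared prefixes stored once):
  '2'-branch (2513510133, 2513510193, 25135645): 15 nodes
  '6'-branch (600970, 6295, 6297257, 6297548791, 629756, 65802, 65802402, 658025, 658099372, 658475, 66): 37 nodes
Sum: 52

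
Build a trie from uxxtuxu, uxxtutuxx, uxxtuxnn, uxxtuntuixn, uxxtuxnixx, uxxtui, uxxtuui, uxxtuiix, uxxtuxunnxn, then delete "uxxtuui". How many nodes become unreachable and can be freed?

After clearing the end-marker at "uxxtuui", prune upward until reaching a node still needed by another word.
The suffix "ui" (2 nodes) is used only by "uxxtuui"; the node for "uxxtu" still has the child "x", so pruning stops there.
Nodes removed: 2

2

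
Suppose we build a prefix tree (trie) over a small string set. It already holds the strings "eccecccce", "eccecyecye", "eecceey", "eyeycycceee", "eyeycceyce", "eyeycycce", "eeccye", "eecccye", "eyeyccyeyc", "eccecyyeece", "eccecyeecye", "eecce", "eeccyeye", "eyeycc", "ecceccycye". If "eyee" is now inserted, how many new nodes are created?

Walking "eyee" from the root, the first 3 characters ("eye") follow existing edges; "e" is the first miss.
New nodes needed: |"eyee"| − 3 = 4 − 3 = 1.

1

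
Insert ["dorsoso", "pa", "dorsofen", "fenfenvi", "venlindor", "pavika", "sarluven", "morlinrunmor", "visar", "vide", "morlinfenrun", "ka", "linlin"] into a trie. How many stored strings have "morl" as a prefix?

Walk to "morl"; the words in its subtree are exactly those with that prefix.
Words under "morl": morlinfenrun, morlinrunmor
Count: 2

2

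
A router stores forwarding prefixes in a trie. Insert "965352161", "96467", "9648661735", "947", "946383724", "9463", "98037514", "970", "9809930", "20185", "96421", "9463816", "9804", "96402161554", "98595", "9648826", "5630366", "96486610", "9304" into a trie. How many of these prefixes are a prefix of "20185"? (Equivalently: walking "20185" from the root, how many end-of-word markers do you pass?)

Check each prefix of "20185" against the stored set — each match is an end-marker on the path.
Prefixes of the query that are stored words: "20185"
Count: 1

1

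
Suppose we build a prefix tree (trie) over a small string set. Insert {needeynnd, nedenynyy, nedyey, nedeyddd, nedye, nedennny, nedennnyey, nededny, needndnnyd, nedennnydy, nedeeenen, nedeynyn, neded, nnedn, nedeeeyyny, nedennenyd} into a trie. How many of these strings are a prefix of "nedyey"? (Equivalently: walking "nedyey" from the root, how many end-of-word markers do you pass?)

2

Check each prefix of "nedyey" against the stored set — each match is an end-marker on the path.
Prefixes of the query that are stored words: "nedye", "nedyey"
Count: 2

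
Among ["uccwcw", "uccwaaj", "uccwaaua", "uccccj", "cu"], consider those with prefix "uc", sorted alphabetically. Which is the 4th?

uccwcw

DFS of the "uc" subtree visits, in order: "uccccj", "uccwaaj", "uccwaaua", "uccwcw"
The 4th is uccwcw.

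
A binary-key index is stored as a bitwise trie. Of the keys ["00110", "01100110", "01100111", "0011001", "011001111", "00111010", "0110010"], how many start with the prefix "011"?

4

Filter for entries beginning with "011":
Words under "011": 0110010, 01100110, 01100111, 011001111
Count: 4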